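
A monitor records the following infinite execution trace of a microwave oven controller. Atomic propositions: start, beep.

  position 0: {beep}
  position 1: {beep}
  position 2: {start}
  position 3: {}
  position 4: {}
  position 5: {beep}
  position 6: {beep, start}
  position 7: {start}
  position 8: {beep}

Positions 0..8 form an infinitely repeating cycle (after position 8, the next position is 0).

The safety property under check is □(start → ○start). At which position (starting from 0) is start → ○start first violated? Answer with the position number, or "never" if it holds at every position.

Check start → ○start at each position in order: 0 ✓, 1 ✓.
At position 2 the labels are {start} and the next position 3 has {}, so start → ○start is false there. This is the first violation.

2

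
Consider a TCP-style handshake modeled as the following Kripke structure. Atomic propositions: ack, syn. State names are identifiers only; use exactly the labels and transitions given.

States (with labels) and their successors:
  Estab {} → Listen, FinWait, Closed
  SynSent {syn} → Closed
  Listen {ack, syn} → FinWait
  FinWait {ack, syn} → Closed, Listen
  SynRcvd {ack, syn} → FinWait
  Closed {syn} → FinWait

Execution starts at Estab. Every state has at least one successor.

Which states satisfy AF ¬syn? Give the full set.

{Estab}

States satisfying ¬syn: {Estab}.
States satisfying AF ¬syn: {Estab}.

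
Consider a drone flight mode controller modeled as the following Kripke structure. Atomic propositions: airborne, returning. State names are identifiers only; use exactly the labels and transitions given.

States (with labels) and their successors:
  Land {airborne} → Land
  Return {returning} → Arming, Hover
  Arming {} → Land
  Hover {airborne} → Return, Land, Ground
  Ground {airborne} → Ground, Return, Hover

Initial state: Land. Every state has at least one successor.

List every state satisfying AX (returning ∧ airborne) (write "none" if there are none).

States satisfying returning ∧ airborne: ∅.
States satisfying AX (returning ∧ airborne): ∅.

none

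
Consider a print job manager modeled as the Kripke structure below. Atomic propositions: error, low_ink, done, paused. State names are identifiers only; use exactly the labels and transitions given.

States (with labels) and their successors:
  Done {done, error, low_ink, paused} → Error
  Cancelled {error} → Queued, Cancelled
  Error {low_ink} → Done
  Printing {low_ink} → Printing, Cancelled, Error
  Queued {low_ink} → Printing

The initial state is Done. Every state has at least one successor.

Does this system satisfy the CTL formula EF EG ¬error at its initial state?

Does not hold

States satisfying EG ¬error: {Printing, Queued}.
States satisfying EF EG ¬error: {Cancelled, Printing, Queued}.
No suitable path/successor from Done witnesses the formula.
Done ∉ Sat(EF EG ¬error).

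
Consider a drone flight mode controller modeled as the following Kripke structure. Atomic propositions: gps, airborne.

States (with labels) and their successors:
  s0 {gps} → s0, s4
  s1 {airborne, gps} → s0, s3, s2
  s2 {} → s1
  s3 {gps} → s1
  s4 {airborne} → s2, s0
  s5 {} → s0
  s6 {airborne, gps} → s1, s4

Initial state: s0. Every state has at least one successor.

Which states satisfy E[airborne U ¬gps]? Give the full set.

States satisfying airborne: {s1, s4, s6}.
States satisfying ¬gps: {s2, s4, s5}.
States satisfying E[airborne U ¬gps]: {s1, s2, s4, s5, s6}.

{s1, s2, s4, s5, s6}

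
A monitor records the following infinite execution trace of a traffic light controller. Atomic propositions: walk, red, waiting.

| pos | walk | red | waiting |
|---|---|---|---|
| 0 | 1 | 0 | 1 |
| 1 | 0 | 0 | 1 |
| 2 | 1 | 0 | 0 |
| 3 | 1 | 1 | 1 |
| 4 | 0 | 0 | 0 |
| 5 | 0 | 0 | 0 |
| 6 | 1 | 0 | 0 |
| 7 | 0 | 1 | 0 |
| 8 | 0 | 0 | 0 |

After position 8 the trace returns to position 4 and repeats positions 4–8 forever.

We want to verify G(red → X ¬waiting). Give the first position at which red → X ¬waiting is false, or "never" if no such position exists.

red → X ¬waiting holds at every position 0..8, and those are all the positions the trace ever visits, so the invariant G(red → X ¬waiting) is never violated.

never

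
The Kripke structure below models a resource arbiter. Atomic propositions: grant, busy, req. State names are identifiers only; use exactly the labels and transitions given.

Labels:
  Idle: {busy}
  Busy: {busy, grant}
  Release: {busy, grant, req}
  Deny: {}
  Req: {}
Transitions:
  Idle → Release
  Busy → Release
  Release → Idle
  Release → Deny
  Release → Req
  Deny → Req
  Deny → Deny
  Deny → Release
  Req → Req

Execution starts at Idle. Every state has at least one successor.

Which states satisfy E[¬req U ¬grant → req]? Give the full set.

States satisfying ¬req: {Idle, Busy, Deny, Req}.
States satisfying ¬grant → req: {Busy, Release}.
States satisfying E[¬req U ¬grant → req]: {Idle, Busy, Release, Deny}.

{Idle, Busy, Release, Deny}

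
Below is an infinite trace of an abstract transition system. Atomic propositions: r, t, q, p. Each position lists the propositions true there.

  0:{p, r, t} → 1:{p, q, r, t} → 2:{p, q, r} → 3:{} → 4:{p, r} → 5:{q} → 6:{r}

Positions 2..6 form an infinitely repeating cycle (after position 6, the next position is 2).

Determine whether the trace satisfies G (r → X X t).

Does not hold

r → X X t must hold at every position from 0 onward. It fails at position 0, so G (r → X X t) is false.
Positions where r holds: 0, 1, 2, 4, 6.
Check X X t at each: 0→fails, 1→fails, 2→fails, 4→fails, 6→fails.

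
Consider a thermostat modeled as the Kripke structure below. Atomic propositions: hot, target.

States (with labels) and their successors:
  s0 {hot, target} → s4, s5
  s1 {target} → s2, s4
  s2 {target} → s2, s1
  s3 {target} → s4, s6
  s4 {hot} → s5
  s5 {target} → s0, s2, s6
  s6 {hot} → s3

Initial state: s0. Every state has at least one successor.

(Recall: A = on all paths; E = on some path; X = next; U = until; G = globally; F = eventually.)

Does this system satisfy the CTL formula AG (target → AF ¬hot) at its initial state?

Holds

States satisfying target → AF ¬hot: {s0, s1, s2, s3, s4, s5, s6}.
States satisfying AG (target → AF ¬hot): {s0, s1, s2, s3, s4, s5, s6}.
Every state reachable from s0 satisfies target → AF ¬hot.
s0 ∈ Sat(AG (target → AF ¬hot)).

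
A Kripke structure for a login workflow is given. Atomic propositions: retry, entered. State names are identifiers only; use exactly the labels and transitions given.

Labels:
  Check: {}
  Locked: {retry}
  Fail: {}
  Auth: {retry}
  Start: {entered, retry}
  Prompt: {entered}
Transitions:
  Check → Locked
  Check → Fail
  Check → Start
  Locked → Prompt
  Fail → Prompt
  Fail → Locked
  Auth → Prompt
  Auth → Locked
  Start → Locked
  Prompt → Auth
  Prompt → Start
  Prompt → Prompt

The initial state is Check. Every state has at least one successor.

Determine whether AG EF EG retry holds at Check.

States satisfying EF EG retry: ∅.
States satisfying AG EF EG retry: ∅.
Auth is reachable from Check and violates EF EG retry, so AG fails at Check.
Check ∉ Sat(AG EF EG retry).

Violated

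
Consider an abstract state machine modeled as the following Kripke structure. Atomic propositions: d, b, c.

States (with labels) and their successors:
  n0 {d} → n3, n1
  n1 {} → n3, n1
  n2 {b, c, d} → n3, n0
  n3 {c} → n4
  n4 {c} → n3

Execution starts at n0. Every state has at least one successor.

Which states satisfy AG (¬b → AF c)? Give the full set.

{n3, n4}

States satisfying ¬b → AF c: {n2, n3, n4}.
States satisfying AG (¬b → AF c): {n3, n4}.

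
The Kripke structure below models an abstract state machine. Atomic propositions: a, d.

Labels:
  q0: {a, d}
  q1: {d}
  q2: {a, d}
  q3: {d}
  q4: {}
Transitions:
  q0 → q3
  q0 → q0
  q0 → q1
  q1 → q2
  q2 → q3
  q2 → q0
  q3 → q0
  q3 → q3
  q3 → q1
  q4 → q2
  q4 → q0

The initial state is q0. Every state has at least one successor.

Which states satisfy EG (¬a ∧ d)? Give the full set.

States satisfying ¬a ∧ d: {q1, q3}.
States satisfying EG (¬a ∧ d): {q3}.

{q3}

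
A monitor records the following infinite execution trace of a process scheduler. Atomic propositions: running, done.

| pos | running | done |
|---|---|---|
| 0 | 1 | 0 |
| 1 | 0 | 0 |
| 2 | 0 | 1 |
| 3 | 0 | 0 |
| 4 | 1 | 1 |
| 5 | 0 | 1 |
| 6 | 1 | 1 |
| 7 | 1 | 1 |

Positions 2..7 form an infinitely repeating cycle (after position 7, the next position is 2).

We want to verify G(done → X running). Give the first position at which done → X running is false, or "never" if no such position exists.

2

Check done → X running at each position in order: 0 ✓, 1 ✓.
At position 2 the labels are {done} and the next position 3 has {}, so done → X running is false there. This is the first violation.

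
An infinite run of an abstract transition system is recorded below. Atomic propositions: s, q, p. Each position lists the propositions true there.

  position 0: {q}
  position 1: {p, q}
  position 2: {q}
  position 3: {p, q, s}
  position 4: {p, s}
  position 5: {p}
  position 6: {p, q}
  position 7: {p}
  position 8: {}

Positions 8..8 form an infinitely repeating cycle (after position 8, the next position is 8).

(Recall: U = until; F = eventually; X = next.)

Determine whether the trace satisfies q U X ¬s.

Walking from position 0: X ¬s first holds at position 0, and q holds at every earlier position along the way, so q U X ¬s holds.

Satisfied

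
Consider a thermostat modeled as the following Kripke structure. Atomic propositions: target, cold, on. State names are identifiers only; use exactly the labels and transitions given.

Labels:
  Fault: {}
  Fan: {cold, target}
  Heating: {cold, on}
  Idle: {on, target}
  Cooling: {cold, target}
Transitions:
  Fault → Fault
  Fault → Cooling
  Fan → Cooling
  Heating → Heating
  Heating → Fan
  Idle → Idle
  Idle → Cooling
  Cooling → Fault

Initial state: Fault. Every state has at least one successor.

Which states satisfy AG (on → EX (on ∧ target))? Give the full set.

States satisfying on → EX (on ∧ target): {Fault, Fan, Idle, Cooling}.
States satisfying AG (on → EX (on ∧ target)): {Fault, Fan, Idle, Cooling}.

{Fault, Fan, Idle, Cooling}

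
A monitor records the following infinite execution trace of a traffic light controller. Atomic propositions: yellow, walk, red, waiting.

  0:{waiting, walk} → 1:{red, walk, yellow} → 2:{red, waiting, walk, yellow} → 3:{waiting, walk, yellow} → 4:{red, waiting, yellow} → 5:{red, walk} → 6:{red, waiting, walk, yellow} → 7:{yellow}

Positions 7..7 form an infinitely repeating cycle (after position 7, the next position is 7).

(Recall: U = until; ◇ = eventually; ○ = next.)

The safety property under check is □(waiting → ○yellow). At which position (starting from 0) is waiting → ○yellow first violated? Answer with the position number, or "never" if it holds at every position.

4

Check waiting → ○yellow at each position in order: 0 ✓, 1 ✓, 2 ✓, 3 ✓.
At position 4 the labels are {red, waiting, yellow} and the next position 5 has {red, walk}, so waiting → ○yellow is false there. This is the first violation.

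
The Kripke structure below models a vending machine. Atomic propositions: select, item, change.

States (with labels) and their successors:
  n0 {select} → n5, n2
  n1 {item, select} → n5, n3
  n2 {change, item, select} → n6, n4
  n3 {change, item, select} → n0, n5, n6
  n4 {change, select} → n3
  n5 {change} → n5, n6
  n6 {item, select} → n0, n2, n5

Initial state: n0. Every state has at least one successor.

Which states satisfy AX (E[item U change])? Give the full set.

{n0, n1, n2, n4, n5}

States satisfying E[item U change]: {n1, n2, n3, n4, n5, n6}.
States satisfying AX (E[item U change]): {n0, n1, n2, n4, n5}.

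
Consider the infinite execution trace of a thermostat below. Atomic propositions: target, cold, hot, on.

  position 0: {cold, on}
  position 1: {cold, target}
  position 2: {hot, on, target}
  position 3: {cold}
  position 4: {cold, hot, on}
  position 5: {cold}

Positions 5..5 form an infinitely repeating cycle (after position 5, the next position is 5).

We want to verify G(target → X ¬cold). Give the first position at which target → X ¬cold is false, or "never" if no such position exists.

Check target → X ¬cold at each position in order: 0 ✓, 1 ✓.
At position 2 the labels are {hot, on, target} and the next position 3 has {cold}, so target → X ¬cold is false there. This is the first violation.

2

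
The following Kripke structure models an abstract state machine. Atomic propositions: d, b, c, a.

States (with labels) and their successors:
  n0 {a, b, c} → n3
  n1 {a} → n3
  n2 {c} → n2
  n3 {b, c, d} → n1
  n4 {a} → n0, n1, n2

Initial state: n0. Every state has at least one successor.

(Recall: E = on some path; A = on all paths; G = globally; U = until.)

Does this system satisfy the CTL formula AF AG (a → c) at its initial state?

Does not hold

States satisfying AG (a → c): {n2}.
States satisfying AF AG (a → c): {n2}.
There is a path from n0 along which AG (a → c) never holds.
n0 ∉ Sat(AF AG (a → c)).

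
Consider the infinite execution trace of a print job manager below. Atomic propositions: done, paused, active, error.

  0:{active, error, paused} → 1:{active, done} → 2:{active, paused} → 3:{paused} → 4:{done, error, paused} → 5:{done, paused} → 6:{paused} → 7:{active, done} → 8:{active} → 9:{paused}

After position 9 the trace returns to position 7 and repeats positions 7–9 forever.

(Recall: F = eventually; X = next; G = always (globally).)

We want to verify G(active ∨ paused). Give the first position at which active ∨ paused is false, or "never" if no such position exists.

never

active ∨ paused holds at every position 0..9, and those are all the positions the trace ever visits, so the invariant G(active ∨ paused) is never violated.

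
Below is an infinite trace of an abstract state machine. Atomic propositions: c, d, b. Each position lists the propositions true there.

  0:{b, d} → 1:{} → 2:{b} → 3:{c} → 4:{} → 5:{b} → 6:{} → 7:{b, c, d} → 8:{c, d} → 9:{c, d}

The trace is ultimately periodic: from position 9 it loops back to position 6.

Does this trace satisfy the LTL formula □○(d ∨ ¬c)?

○(d ∨ ¬c) must hold at every position from 0 onward. It fails at position 2, so □○(d ∨ ¬c) is false.

Does not hold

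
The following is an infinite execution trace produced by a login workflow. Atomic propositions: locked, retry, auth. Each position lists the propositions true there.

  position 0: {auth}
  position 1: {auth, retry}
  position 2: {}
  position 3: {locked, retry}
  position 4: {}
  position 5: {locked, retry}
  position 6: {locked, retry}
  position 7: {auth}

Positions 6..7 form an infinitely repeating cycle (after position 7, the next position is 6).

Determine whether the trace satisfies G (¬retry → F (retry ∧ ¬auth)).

¬retry → F (retry ∧ ¬auth) holds at every position 0..7, and those are all positions ever visited, so G (¬retry → F (retry ∧ ¬auth)) holds.
Positions where ¬retry holds: 0, 2, 4, 7.
Check F (retry ∧ ¬auth) at each: 0→ok, 2→ok, 4→ok, 7→ok.

Yes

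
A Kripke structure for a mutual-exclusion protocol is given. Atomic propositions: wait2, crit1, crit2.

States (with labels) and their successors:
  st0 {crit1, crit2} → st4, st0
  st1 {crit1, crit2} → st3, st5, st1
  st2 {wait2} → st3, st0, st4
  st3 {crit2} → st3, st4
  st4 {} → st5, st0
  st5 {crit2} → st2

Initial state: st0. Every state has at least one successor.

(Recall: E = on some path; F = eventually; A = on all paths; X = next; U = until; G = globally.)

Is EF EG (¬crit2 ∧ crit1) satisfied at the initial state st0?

No

States satisfying EG (¬crit2 ∧ crit1): ∅.
States satisfying EF EG (¬crit2 ∧ crit1): ∅.
No suitable path/successor from st0 witnesses the formula.
st0 ∉ Sat(EF EG (¬crit2 ∧ crit1)).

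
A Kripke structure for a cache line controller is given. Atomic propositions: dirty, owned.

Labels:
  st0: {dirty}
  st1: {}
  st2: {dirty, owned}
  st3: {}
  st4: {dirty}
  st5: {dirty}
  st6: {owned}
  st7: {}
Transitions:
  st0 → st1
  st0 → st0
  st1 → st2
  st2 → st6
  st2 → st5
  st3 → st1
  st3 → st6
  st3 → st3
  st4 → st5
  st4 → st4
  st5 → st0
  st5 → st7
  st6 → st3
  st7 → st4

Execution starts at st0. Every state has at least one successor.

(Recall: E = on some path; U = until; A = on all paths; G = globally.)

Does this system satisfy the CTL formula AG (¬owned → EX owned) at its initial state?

Violated

States satisfying ¬owned → EX owned: {st1, st2, st3, st6}.
States satisfying AG (¬owned → EX owned): ∅.
st0 is reachable from st0 and violates ¬owned → EX owned, so AG fails at st0.
st0 ∉ Sat(AG (¬owned → EX owned)).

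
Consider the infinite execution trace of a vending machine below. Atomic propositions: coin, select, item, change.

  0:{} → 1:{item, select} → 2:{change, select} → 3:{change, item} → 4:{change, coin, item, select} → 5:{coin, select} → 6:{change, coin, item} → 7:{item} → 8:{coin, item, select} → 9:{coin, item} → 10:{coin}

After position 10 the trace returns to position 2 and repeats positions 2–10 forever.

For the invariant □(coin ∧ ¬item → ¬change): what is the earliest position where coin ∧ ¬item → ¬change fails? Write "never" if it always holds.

never

coin ∧ ¬item → ¬change holds at every position 0..10, and those are all the positions the trace ever visits, so the invariant □(coin ∧ ¬item → ¬change) is never violated.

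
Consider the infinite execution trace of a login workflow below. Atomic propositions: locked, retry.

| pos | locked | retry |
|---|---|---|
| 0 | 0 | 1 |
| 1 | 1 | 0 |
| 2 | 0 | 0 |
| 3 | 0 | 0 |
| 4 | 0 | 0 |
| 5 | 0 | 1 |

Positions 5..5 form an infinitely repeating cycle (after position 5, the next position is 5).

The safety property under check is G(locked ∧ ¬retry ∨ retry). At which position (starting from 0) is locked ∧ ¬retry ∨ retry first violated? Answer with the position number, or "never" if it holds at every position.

Check locked ∧ ¬retry ∨ retry at each position in order: 0 ✓, 1 ✓.
At position 2 the labels are {}, so locked ∧ ¬retry ∨ retry is false there. This is the first violation.

2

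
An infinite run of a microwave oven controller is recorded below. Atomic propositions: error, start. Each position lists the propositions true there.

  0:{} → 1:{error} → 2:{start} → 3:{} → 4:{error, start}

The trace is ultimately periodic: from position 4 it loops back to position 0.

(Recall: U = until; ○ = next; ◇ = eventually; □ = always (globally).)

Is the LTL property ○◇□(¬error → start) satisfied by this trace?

The position after 0 is 1; ◇□(¬error → start) is false there.

No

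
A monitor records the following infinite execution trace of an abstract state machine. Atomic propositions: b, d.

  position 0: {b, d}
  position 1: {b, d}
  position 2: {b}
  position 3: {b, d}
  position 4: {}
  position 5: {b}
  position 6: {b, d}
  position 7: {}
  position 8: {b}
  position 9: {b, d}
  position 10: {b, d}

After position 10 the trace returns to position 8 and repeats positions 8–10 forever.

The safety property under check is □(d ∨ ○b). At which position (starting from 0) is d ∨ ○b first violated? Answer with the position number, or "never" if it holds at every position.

d ∨ ○b holds at every position 0..10, and those are all the positions the trace ever visits, so the invariant □(d ∨ ○b) is never violated.

never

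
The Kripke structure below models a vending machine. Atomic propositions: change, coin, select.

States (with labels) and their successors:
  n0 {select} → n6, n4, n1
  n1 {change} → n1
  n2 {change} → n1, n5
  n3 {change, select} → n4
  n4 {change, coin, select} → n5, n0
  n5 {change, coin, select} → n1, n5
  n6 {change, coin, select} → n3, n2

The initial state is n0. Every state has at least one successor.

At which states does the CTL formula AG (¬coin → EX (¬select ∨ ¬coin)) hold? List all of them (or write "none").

{n1, n2, n5}

States satisfying ¬coin → EX (¬select ∨ ¬coin): {n0, n1, n2, n4, n5, n6}.
States satisfying AG (¬coin → EX (¬select ∨ ¬coin)): {n1, n2, n5}.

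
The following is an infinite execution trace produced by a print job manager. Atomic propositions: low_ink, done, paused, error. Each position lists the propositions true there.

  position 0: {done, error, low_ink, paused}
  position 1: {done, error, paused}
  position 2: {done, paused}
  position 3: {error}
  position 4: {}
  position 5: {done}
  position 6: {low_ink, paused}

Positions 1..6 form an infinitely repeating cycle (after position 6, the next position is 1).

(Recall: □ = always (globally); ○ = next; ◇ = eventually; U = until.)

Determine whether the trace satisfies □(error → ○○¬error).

error → ○○¬error must hold at every position from 0 onward. It fails at position 1, so □(error → ○○¬error) is false.
Positions where error holds: 0, 1, 3.
Check ○○¬error at each: 0→ok, 1→fails, 3→ok.

Does not hold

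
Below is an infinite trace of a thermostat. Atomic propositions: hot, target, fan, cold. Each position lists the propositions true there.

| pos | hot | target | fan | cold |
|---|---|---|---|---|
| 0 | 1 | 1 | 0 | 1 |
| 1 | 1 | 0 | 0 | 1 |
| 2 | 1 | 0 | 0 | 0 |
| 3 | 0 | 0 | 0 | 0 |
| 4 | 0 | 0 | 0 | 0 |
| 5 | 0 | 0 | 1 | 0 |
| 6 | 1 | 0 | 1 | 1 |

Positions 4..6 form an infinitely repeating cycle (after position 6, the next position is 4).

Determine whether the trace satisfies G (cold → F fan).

cold → F fan holds at every position 0..6, and those are all positions ever visited, so G (cold → F fan) holds.
Positions where cold holds: 0, 1, 6.
Check F fan at each: 0→ok, 1→ok, 6→ok.

Satisfied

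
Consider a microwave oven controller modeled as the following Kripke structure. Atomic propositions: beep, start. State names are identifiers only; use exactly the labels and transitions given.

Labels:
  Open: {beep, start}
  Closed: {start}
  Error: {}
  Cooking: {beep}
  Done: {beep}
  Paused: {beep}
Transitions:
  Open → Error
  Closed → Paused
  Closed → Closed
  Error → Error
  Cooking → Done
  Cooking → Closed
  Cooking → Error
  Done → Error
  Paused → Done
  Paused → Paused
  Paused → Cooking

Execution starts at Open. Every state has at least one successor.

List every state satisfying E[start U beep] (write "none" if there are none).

States satisfying start: {Open, Closed}.
States satisfying beep: {Open, Cooking, Done, Paused}.
States satisfying E[start U beep]: {Open, Closed, Cooking, Done, Paused}.

{Open, Closed, Cooking, Done, Paused}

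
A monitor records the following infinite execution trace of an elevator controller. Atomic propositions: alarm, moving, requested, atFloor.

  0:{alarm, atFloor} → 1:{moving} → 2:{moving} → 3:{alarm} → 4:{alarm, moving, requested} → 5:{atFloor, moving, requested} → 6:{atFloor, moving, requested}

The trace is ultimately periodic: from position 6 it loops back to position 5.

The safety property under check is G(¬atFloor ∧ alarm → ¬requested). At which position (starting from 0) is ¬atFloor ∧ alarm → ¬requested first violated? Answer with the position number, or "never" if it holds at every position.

4

Check ¬atFloor ∧ alarm → ¬requested at each position in order: 0 ✓, 1 ✓, 2 ✓, 3 ✓.
At position 4 the labels are {alarm, moving, requested}, so ¬atFloor ∧ alarm → ¬requested is false there. This is the first violation.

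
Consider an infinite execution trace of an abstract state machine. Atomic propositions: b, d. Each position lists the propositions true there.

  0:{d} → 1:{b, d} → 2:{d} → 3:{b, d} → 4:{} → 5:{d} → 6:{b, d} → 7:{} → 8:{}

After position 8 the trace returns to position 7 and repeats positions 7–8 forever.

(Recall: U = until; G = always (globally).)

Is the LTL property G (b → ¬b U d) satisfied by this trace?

Yes

b → ¬b U d holds at every position 0..8, and those are all positions ever visited, so G (b → ¬b U d) holds.
Positions where b holds: 1, 3, 6.
Check ¬b U d at each: 1→ok, 3→ok, 6→ok.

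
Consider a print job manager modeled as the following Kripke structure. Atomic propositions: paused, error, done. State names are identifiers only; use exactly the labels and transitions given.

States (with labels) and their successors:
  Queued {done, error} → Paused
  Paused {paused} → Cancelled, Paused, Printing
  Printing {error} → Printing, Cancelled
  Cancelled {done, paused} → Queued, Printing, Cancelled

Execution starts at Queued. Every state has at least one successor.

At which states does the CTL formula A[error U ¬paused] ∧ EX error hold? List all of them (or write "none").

States satisfying error: {Queued, Printing}.
States satisfying ¬paused: {Queued, Printing}.
States satisfying A[error U ¬paused]: {Queued, Printing}.
States satisfying EX error: {Paused, Printing, Cancelled}.
States satisfying A[error U ¬paused] ∧ EX error: {Printing}.

{Printing}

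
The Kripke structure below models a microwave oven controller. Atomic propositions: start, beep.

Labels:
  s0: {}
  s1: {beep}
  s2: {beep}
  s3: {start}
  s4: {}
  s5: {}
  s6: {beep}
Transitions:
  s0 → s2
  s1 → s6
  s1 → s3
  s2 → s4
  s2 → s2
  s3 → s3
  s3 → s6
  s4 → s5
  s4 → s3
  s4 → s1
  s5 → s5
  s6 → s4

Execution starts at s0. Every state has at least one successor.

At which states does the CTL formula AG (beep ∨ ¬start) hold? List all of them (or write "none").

States satisfying beep ∨ ¬start: {s0, s1, s2, s4, s5, s6}.
States satisfying AG (beep ∨ ¬start): {s5}.

{s5}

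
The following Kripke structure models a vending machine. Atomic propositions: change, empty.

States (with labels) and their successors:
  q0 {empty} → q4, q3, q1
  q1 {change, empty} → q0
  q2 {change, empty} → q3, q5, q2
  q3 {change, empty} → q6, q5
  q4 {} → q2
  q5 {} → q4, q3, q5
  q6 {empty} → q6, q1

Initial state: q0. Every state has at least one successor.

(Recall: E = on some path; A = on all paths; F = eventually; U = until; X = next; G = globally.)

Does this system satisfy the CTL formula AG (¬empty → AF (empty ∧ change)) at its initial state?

Does not hold

States satisfying ¬empty → AF (empty ∧ change): {q0, q1, q2, q3, q4, q6}.
States satisfying AG (¬empty → AF (empty ∧ change)): ∅.
q5 is reachable from q0 and violates ¬empty → AF (empty ∧ change), so AG fails at q0.
q0 ∉ Sat(AG (¬empty → AF (empty ∧ change))).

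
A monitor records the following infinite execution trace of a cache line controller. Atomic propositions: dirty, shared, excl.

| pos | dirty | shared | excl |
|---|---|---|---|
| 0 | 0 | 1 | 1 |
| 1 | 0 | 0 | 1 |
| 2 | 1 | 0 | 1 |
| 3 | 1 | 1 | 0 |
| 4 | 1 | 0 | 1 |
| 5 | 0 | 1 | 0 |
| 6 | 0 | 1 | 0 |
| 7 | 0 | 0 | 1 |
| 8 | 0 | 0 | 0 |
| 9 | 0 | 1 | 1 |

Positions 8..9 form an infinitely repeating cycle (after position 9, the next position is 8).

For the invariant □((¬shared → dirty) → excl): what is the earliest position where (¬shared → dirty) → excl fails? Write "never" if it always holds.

3

Check (¬shared → dirty) → excl at each position in order: 0 ✓, 1 ✓, 2 ✓.
At position 3 the labels are {dirty, shared}, so (¬shared → dirty) → excl is false there. This is the first violation.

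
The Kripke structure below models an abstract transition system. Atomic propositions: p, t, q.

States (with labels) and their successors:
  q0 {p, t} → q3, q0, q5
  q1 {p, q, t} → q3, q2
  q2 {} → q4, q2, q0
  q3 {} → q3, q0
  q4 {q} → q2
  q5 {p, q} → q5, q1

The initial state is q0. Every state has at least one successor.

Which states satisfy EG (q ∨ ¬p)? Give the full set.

States satisfying q ∨ ¬p: {q1, q2, q3, q4, q5}.
States satisfying EG (q ∨ ¬p): {q1, q2, q3, q4, q5}.

{q1, q2, q3, q4, q5}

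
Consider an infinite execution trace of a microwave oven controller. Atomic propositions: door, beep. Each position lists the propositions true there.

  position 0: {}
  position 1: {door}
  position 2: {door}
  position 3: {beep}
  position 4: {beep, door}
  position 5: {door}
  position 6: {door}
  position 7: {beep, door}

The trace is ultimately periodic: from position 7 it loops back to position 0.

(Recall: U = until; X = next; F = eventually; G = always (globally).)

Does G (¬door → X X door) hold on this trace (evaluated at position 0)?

¬door → X X door holds at every position 0..7, and those are all positions ever visited, so G (¬door → X X door) holds.
Positions where ¬door holds: 0, 3.
Check X X door at each: 0→ok, 3→ok.

Satisfied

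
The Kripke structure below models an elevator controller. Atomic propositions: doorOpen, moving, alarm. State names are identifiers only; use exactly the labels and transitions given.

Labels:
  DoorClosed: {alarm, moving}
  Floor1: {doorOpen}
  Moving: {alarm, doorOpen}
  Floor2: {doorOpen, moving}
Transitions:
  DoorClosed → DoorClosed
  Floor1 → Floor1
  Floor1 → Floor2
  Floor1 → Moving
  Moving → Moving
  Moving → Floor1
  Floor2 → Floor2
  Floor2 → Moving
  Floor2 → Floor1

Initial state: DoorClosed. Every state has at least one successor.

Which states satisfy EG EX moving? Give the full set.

{DoorClosed, Floor1, Floor2}

States satisfying EX moving: {DoorClosed, Floor1, Floor2}.
States satisfying EG EX moving: {DoorClosed, Floor1, Floor2}.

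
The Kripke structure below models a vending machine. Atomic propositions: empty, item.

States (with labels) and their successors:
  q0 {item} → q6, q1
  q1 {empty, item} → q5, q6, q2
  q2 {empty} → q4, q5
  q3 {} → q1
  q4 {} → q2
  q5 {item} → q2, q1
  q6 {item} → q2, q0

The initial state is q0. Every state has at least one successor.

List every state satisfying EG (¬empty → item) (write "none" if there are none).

States satisfying ¬empty → item: {q0, q1, q2, q5, q6}.
States satisfying EG (¬empty → item): {q0, q1, q2, q5, q6}.

{q0, q1, q2, q5, q6}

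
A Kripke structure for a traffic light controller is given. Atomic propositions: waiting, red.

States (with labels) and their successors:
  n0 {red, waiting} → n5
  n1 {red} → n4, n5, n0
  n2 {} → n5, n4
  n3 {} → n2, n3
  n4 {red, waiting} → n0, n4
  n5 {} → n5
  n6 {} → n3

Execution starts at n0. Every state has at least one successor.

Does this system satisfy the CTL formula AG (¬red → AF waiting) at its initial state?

States satisfying ¬red → AF waiting: {n0, n1, n4}.
States satisfying AG (¬red → AF waiting): ∅.
n5 is reachable from n0 and violates ¬red → AF waiting, so AG fails at n0.
n0 ∉ Sat(AG (¬red → AF waiting)).

Does not hold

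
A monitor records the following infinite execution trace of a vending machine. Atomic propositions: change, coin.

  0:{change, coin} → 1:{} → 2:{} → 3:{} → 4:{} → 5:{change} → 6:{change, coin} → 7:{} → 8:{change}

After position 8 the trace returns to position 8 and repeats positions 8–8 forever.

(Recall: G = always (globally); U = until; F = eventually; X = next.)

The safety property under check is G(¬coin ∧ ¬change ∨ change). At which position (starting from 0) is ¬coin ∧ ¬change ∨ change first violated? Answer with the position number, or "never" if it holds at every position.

¬coin ∧ ¬change ∨ change holds at every position 0..8, and those are all the positions the trace ever visits, so the invariant G(¬coin ∧ ¬change ∨ change) is never violated.

never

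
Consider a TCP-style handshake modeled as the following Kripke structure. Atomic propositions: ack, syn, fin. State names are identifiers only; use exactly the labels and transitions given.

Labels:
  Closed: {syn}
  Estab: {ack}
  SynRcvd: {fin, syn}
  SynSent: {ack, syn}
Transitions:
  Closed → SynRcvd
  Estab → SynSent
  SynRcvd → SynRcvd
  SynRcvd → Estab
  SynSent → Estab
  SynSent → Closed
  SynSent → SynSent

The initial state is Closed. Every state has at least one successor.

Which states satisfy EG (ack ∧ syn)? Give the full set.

{SynSent}

States satisfying ack ∧ syn: {SynSent}.
States satisfying EG (ack ∧ syn): {SynSent}.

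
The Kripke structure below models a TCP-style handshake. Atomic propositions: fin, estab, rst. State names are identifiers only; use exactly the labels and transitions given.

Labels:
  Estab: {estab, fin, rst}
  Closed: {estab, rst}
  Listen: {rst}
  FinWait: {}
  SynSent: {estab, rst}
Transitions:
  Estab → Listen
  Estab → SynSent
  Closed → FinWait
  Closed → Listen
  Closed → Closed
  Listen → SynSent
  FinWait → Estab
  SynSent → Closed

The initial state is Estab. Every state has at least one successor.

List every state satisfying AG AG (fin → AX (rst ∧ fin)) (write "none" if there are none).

States satisfying AG (fin → AX (rst ∧ fin)): ∅.
States satisfying AG AG (fin → AX (rst ∧ fin)): ∅.

none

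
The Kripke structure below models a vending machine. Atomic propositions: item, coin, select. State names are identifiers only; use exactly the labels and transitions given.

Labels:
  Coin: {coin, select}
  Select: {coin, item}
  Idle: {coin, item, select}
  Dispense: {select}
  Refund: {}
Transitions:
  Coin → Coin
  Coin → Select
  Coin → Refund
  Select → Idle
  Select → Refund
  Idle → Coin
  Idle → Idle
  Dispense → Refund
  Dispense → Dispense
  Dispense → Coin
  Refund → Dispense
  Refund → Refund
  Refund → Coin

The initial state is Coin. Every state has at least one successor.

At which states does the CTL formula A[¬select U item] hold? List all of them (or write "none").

{Select, Idle}

States satisfying ¬select: {Select, Refund}.
States satisfying item: {Select, Idle}.
States satisfying A[¬select U item]: {Select, Idle}.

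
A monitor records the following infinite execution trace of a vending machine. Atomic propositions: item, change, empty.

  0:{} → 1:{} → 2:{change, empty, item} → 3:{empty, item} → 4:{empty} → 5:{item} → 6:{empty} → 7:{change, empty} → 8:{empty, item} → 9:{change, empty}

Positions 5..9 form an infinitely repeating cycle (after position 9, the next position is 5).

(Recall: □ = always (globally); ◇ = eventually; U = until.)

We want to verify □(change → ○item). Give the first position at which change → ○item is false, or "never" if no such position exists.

never

change → ○item holds at every position 0..9, and those are all the positions the trace ever visits, so the invariant □(change → ○item) is never violated.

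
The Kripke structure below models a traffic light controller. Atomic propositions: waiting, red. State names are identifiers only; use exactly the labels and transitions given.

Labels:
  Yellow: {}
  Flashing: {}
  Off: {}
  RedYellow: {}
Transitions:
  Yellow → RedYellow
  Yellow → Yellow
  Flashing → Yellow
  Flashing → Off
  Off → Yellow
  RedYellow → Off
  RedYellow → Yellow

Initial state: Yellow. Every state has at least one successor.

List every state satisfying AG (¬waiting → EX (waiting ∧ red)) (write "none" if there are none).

none

States satisfying ¬waiting → EX (waiting ∧ red): ∅.
States satisfying AG (¬waiting → EX (waiting ∧ red)): ∅.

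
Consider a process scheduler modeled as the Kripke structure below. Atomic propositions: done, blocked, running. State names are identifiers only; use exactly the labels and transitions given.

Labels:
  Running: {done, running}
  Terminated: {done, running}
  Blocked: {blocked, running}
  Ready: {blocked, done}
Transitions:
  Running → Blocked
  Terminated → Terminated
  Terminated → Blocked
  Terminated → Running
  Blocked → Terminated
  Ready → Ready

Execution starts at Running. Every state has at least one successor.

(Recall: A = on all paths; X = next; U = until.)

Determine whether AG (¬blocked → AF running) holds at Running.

States satisfying ¬blocked → AF running: {Running, Terminated, Blocked, Ready}.
States satisfying AG (¬blocked → AF running): {Running, Terminated, Blocked, Ready}.
Every state reachable from Running satisfies ¬blocked → AF running.
Running ∈ Sat(AG (¬blocked → AF running)).

Satisfied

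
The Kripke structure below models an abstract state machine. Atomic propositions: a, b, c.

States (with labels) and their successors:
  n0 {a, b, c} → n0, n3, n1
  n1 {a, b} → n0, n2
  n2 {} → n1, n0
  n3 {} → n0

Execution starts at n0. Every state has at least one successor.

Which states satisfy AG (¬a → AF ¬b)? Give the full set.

{n0, n1, n2, n3}

States satisfying ¬a → AF ¬b: {n0, n1, n2, n3}.
States satisfying AG (¬a → AF ¬b): {n0, n1, n2, n3}.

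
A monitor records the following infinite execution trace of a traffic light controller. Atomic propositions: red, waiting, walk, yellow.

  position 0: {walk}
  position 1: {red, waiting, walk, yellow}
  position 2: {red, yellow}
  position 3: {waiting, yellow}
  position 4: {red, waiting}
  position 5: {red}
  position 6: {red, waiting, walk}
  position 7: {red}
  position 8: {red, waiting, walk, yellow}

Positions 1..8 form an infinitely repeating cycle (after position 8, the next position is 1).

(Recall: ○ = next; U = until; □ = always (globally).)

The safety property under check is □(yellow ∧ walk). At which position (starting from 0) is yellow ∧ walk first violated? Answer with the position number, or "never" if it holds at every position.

0

At position 0 the labels are {walk}, so yellow ∧ walk is false there. This is the first violation.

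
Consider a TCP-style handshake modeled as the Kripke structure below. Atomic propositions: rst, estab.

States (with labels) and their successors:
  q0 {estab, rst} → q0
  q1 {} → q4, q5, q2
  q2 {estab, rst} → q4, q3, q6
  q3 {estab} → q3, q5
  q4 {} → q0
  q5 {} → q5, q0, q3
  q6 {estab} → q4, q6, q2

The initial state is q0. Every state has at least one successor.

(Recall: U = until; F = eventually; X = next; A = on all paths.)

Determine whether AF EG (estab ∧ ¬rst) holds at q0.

States satisfying EG (estab ∧ ¬rst): {q3, q6}.
States satisfying AF EG (estab ∧ ¬rst): {q3, q6}.
There is a path from q0 along which EG (estab ∧ ¬rst) never holds.
q0 ∉ Sat(AF EG (estab ∧ ¬rst)).

Does not hold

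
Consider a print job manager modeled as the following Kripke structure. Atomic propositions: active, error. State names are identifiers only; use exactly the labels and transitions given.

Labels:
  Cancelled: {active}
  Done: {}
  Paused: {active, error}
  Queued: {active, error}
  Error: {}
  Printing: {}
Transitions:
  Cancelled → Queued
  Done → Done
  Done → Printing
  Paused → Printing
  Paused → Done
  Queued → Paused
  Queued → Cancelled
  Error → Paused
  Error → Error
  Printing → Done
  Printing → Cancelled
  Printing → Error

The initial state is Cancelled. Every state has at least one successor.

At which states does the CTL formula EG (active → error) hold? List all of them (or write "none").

{Done, Paused, Queued, Error, Printing}

States satisfying active → error: {Done, Paused, Queued, Error, Printing}.
States satisfying EG (active → error): {Done, Paused, Queued, Error, Printing}.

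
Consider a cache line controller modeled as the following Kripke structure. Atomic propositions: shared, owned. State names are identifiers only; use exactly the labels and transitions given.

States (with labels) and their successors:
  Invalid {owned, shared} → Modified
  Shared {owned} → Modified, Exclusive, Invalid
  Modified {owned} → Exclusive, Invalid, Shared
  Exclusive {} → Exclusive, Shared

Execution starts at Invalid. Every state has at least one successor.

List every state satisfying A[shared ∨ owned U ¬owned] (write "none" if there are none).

States satisfying shared ∨ owned: {Invalid, Shared, Modified}.
States satisfying ¬owned: {Exclusive}.
States satisfying A[shared ∨ owned U ¬owned]: {Exclusive}.

{Exclusive}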